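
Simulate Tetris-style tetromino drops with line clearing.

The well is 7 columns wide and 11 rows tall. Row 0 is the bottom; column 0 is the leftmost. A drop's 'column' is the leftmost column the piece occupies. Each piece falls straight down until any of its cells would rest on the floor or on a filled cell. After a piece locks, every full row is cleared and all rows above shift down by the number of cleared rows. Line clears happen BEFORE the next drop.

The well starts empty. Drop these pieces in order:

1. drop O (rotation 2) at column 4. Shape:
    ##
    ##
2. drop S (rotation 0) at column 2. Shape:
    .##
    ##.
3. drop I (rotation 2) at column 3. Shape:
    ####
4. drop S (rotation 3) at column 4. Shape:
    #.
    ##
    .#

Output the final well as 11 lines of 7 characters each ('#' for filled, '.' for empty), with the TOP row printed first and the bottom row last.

Answer: .......
.......
.......
.......
....#..
....##.
.....#.
...####
...##..
..####.
....##.

Derivation:
Drop 1: O rot2 at col 4 lands with bottom-row=0; cleared 0 line(s) (total 0); column heights now [0 0 0 0 2 2 0], max=2
Drop 2: S rot0 at col 2 lands with bottom-row=1; cleared 0 line(s) (total 0); column heights now [0 0 2 3 3 2 0], max=3
Drop 3: I rot2 at col 3 lands with bottom-row=3; cleared 0 line(s) (total 0); column heights now [0 0 2 4 4 4 4], max=4
Drop 4: S rot3 at col 4 lands with bottom-row=4; cleared 0 line(s) (total 0); column heights now [0 0 2 4 7 6 4], max=7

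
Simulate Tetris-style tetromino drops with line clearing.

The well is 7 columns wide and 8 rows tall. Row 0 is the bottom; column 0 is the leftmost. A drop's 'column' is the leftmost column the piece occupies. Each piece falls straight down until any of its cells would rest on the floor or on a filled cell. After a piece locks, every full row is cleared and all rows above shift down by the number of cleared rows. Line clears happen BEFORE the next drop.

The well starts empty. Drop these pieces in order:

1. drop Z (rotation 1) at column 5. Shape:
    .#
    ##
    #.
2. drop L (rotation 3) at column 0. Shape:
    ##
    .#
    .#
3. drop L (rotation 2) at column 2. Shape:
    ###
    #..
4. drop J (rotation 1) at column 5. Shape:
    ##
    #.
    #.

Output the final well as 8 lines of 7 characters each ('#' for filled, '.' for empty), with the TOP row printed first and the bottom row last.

Drop 1: Z rot1 at col 5 lands with bottom-row=0; cleared 0 line(s) (total 0); column heights now [0 0 0 0 0 2 3], max=3
Drop 2: L rot3 at col 0 lands with bottom-row=0; cleared 0 line(s) (total 0); column heights now [3 3 0 0 0 2 3], max=3
Drop 3: L rot2 at col 2 lands with bottom-row=0; cleared 0 line(s) (total 0); column heights now [3 3 2 2 2 2 3], max=3
Drop 4: J rot1 at col 5 lands with bottom-row=2; cleared 0 line(s) (total 0); column heights now [3 3 2 2 2 5 5], max=5

Answer: .......
.......
.......
.....##
.....#.
##...##
.######
.##..#.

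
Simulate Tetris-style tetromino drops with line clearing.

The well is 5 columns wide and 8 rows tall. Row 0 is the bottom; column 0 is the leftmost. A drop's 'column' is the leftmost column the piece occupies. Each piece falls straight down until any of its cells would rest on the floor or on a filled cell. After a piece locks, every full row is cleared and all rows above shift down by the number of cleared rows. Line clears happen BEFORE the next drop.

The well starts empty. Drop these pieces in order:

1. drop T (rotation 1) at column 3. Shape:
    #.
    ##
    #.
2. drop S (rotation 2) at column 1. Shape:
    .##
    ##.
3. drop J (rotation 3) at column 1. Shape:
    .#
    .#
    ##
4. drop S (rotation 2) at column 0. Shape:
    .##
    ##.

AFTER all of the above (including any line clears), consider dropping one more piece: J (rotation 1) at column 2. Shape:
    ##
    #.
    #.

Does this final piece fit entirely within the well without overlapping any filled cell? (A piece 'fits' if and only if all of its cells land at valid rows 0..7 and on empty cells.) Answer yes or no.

Answer: no

Derivation:
Drop 1: T rot1 at col 3 lands with bottom-row=0; cleared 0 line(s) (total 0); column heights now [0 0 0 3 2], max=3
Drop 2: S rot2 at col 1 lands with bottom-row=2; cleared 0 line(s) (total 0); column heights now [0 3 4 4 2], max=4
Drop 3: J rot3 at col 1 lands with bottom-row=4; cleared 0 line(s) (total 0); column heights now [0 5 7 4 2], max=7
Drop 4: S rot2 at col 0 lands with bottom-row=6; cleared 0 line(s) (total 0); column heights now [7 8 8 4 2], max=8
Test piece J rot1 at col 2 (width 2): heights before test = [7 8 8 4 2]; fits = False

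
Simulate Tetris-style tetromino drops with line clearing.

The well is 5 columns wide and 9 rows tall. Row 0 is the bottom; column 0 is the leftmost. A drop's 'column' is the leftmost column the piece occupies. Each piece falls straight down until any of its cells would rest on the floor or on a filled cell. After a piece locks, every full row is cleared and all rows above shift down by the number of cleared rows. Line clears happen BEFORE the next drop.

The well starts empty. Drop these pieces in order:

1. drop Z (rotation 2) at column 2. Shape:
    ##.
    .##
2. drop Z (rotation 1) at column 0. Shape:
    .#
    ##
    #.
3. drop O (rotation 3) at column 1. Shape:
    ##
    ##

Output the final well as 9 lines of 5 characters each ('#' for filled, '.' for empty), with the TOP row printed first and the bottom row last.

Drop 1: Z rot2 at col 2 lands with bottom-row=0; cleared 0 line(s) (total 0); column heights now [0 0 2 2 1], max=2
Drop 2: Z rot1 at col 0 lands with bottom-row=0; cleared 0 line(s) (total 0); column heights now [2 3 2 2 1], max=3
Drop 3: O rot3 at col 1 lands with bottom-row=3; cleared 0 line(s) (total 0); column heights now [2 5 5 2 1], max=5

Answer: .....
.....
.....
.....
.##..
.##..
.#...
####.
#..##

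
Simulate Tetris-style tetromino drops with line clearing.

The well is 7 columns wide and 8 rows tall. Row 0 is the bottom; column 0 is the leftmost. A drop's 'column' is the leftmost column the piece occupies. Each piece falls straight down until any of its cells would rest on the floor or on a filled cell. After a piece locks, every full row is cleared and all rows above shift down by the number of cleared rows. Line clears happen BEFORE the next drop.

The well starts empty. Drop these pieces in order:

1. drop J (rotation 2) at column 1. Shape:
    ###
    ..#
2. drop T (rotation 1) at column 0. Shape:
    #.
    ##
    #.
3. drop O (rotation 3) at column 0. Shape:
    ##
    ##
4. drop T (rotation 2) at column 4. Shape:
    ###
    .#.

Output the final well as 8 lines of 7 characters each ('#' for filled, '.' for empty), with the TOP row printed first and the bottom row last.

Drop 1: J rot2 at col 1 lands with bottom-row=0; cleared 0 line(s) (total 0); column heights now [0 2 2 2 0 0 0], max=2
Drop 2: T rot1 at col 0 lands with bottom-row=1; cleared 0 line(s) (total 0); column heights now [4 3 2 2 0 0 0], max=4
Drop 3: O rot3 at col 0 lands with bottom-row=4; cleared 0 line(s) (total 0); column heights now [6 6 2 2 0 0 0], max=6
Drop 4: T rot2 at col 4 lands with bottom-row=0; cleared 1 line(s) (total 1); column heights now [5 5 0 1 0 1 0], max=5

Answer: .......
.......
.......
##.....
##.....
#......
##.....
...#.#.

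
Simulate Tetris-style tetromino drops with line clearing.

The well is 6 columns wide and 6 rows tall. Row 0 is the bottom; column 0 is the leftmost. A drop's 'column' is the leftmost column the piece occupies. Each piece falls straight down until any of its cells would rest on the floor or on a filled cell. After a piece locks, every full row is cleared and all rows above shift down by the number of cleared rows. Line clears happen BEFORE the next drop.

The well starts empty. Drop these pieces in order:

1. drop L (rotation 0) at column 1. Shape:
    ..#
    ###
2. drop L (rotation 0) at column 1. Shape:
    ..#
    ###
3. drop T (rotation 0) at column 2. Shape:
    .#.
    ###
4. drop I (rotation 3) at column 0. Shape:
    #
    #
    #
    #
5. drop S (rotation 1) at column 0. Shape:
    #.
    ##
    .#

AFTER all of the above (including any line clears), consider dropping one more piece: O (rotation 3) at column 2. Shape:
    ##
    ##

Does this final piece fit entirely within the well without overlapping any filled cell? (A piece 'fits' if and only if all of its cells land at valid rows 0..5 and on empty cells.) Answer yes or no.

Drop 1: L rot0 at col 1 lands with bottom-row=0; cleared 0 line(s) (total 0); column heights now [0 1 1 2 0 0], max=2
Drop 2: L rot0 at col 1 lands with bottom-row=2; cleared 0 line(s) (total 0); column heights now [0 3 3 4 0 0], max=4
Drop 3: T rot0 at col 2 lands with bottom-row=4; cleared 0 line(s) (total 0); column heights now [0 3 5 6 5 0], max=6
Drop 4: I rot3 at col 0 lands with bottom-row=0; cleared 0 line(s) (total 0); column heights now [4 3 5 6 5 0], max=6
Drop 5: S rot1 at col 0 lands with bottom-row=3; cleared 0 line(s) (total 0); column heights now [6 5 5 6 5 0], max=6
Test piece O rot3 at col 2 (width 2): heights before test = [6 5 5 6 5 0]; fits = False

Answer: no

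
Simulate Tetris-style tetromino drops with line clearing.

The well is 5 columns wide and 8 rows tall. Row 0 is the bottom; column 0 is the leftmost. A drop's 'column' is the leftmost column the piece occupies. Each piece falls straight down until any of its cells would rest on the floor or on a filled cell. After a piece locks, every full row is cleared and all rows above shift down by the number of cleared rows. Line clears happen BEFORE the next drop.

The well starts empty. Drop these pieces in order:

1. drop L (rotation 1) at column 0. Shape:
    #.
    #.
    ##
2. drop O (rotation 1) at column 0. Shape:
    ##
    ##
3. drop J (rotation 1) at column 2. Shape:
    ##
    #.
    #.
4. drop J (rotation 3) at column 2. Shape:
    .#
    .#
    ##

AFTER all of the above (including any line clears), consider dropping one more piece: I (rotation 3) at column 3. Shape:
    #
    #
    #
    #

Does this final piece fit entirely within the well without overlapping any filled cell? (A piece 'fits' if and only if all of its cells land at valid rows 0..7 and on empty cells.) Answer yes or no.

Answer: no

Derivation:
Drop 1: L rot1 at col 0 lands with bottom-row=0; cleared 0 line(s) (total 0); column heights now [3 1 0 0 0], max=3
Drop 2: O rot1 at col 0 lands with bottom-row=3; cleared 0 line(s) (total 0); column heights now [5 5 0 0 0], max=5
Drop 3: J rot1 at col 2 lands with bottom-row=0; cleared 0 line(s) (total 0); column heights now [5 5 3 3 0], max=5
Drop 4: J rot3 at col 2 lands with bottom-row=3; cleared 0 line(s) (total 0); column heights now [5 5 4 6 0], max=6
Test piece I rot3 at col 3 (width 1): heights before test = [5 5 4 6 0]; fits = False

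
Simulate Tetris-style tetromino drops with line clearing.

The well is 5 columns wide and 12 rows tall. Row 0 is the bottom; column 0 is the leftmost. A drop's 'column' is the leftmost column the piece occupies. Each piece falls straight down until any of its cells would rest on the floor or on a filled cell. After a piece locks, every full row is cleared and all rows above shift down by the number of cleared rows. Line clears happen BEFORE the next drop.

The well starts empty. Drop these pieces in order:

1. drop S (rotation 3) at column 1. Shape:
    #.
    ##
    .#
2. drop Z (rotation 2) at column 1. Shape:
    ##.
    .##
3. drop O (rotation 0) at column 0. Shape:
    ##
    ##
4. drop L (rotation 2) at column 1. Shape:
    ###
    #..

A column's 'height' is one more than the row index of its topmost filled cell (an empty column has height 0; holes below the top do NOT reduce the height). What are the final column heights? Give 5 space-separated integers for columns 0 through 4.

Drop 1: S rot3 at col 1 lands with bottom-row=0; cleared 0 line(s) (total 0); column heights now [0 3 2 0 0], max=3
Drop 2: Z rot2 at col 1 lands with bottom-row=2; cleared 0 line(s) (total 0); column heights now [0 4 4 3 0], max=4
Drop 3: O rot0 at col 0 lands with bottom-row=4; cleared 0 line(s) (total 0); column heights now [6 6 4 3 0], max=6
Drop 4: L rot2 at col 1 lands with bottom-row=6; cleared 0 line(s) (total 0); column heights now [6 8 8 8 0], max=8

Answer: 6 8 8 8 0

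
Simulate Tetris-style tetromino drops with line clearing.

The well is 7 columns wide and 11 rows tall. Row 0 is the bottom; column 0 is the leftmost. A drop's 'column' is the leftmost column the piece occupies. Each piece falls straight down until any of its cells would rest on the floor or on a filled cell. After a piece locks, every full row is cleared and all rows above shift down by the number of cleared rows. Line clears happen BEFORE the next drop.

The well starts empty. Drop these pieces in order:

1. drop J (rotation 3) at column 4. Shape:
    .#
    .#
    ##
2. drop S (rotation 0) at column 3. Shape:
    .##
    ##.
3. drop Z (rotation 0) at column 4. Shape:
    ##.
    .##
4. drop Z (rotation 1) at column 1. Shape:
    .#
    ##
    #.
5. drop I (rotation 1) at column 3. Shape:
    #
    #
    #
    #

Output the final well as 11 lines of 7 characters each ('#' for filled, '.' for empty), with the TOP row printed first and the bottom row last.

Answer: .......
.......
.......
.......
...#...
...###.
...#.##
...###.
..####.
.##..#.
.#..##.

Derivation:
Drop 1: J rot3 at col 4 lands with bottom-row=0; cleared 0 line(s) (total 0); column heights now [0 0 0 0 1 3 0], max=3
Drop 2: S rot0 at col 3 lands with bottom-row=2; cleared 0 line(s) (total 0); column heights now [0 0 0 3 4 4 0], max=4
Drop 3: Z rot0 at col 4 lands with bottom-row=4; cleared 0 line(s) (total 0); column heights now [0 0 0 3 6 6 5], max=6
Drop 4: Z rot1 at col 1 lands with bottom-row=0; cleared 0 line(s) (total 0); column heights now [0 2 3 3 6 6 5], max=6
Drop 5: I rot1 at col 3 lands with bottom-row=3; cleared 0 line(s) (total 0); column heights now [0 2 3 7 6 6 5], max=7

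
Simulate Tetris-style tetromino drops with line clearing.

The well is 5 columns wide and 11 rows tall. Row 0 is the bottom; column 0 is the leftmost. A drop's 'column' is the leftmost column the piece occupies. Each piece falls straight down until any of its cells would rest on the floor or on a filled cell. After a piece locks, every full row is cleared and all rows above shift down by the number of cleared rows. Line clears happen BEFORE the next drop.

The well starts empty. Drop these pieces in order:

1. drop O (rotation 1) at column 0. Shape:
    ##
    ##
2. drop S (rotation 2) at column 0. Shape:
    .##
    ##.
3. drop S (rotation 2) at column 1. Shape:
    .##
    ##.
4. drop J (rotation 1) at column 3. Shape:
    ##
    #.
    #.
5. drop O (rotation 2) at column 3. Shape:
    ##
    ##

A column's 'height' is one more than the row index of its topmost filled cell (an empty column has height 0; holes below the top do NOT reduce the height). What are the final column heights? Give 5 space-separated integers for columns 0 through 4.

Drop 1: O rot1 at col 0 lands with bottom-row=0; cleared 0 line(s) (total 0); column heights now [2 2 0 0 0], max=2
Drop 2: S rot2 at col 0 lands with bottom-row=2; cleared 0 line(s) (total 0); column heights now [3 4 4 0 0], max=4
Drop 3: S rot2 at col 1 lands with bottom-row=4; cleared 0 line(s) (total 0); column heights now [3 5 6 6 0], max=6
Drop 4: J rot1 at col 3 lands with bottom-row=6; cleared 0 line(s) (total 0); column heights now [3 5 6 9 9], max=9
Drop 5: O rot2 at col 3 lands with bottom-row=9; cleared 0 line(s) (total 0); column heights now [3 5 6 11 11], max=11

Answer: 3 5 6 11 11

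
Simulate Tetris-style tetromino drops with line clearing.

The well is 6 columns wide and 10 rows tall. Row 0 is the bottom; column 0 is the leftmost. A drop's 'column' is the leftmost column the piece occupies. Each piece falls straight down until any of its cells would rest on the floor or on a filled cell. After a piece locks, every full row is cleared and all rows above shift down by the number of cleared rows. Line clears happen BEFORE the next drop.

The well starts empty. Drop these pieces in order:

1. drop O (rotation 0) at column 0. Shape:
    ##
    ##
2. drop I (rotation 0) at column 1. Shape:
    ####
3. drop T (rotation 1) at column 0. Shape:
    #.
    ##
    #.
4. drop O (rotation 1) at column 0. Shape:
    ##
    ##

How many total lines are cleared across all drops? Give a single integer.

Drop 1: O rot0 at col 0 lands with bottom-row=0; cleared 0 line(s) (total 0); column heights now [2 2 0 0 0 0], max=2
Drop 2: I rot0 at col 1 lands with bottom-row=2; cleared 0 line(s) (total 0); column heights now [2 3 3 3 3 0], max=3
Drop 3: T rot1 at col 0 lands with bottom-row=2; cleared 0 line(s) (total 0); column heights now [5 4 3 3 3 0], max=5
Drop 4: O rot1 at col 0 lands with bottom-row=5; cleared 0 line(s) (total 0); column heights now [7 7 3 3 3 0], max=7

Answer: 0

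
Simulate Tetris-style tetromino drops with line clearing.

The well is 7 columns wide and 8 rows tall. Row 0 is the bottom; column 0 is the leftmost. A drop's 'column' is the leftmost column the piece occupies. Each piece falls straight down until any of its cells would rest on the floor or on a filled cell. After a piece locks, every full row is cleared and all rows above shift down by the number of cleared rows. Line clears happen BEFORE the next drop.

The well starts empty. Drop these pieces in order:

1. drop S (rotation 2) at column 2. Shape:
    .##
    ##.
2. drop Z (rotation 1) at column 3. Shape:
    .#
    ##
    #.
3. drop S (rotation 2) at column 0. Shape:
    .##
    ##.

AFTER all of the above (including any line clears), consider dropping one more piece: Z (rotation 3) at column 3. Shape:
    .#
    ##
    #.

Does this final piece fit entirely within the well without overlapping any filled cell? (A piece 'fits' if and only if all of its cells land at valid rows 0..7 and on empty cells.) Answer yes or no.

Drop 1: S rot2 at col 2 lands with bottom-row=0; cleared 0 line(s) (total 0); column heights now [0 0 1 2 2 0 0], max=2
Drop 2: Z rot1 at col 3 lands with bottom-row=2; cleared 0 line(s) (total 0); column heights now [0 0 1 4 5 0 0], max=5
Drop 3: S rot2 at col 0 lands with bottom-row=0; cleared 0 line(s) (total 0); column heights now [1 2 2 4 5 0 0], max=5
Test piece Z rot3 at col 3 (width 2): heights before test = [1 2 2 4 5 0 0]; fits = True

Answer: yes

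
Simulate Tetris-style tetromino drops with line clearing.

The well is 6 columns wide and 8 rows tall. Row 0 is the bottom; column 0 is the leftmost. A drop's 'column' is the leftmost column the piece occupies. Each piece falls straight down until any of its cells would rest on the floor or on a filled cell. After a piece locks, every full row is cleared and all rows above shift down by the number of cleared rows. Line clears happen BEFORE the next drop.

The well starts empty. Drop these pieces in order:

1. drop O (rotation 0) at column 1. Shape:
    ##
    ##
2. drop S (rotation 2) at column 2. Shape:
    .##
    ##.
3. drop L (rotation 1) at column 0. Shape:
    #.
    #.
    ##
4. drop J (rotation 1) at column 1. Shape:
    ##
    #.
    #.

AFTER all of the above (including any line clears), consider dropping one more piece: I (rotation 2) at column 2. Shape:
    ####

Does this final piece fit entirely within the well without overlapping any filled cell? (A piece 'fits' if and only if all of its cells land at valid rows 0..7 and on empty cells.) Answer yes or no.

Drop 1: O rot0 at col 1 lands with bottom-row=0; cleared 0 line(s) (total 0); column heights now [0 2 2 0 0 0], max=2
Drop 2: S rot2 at col 2 lands with bottom-row=2; cleared 0 line(s) (total 0); column heights now [0 2 3 4 4 0], max=4
Drop 3: L rot1 at col 0 lands with bottom-row=2; cleared 0 line(s) (total 0); column heights now [5 3 3 4 4 0], max=5
Drop 4: J rot1 at col 1 lands with bottom-row=3; cleared 0 line(s) (total 0); column heights now [5 6 6 4 4 0], max=6
Test piece I rot2 at col 2 (width 4): heights before test = [5 6 6 4 4 0]; fits = True

Answer: yes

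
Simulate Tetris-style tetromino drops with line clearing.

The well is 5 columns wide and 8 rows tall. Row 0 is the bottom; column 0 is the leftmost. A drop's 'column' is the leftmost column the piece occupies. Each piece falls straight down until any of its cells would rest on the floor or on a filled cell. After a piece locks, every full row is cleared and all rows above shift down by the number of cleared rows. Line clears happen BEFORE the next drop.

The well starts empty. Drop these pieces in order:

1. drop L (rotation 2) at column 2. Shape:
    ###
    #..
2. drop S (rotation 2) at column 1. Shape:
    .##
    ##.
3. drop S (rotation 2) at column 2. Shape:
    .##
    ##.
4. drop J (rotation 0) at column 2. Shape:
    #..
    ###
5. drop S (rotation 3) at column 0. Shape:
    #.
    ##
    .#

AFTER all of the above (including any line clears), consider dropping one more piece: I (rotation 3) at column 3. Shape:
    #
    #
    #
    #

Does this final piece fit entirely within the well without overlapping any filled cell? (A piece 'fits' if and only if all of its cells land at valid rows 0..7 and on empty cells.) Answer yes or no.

Answer: no

Derivation:
Drop 1: L rot2 at col 2 lands with bottom-row=0; cleared 0 line(s) (total 0); column heights now [0 0 2 2 2], max=2
Drop 2: S rot2 at col 1 lands with bottom-row=2; cleared 0 line(s) (total 0); column heights now [0 3 4 4 2], max=4
Drop 3: S rot2 at col 2 lands with bottom-row=4; cleared 0 line(s) (total 0); column heights now [0 3 5 6 6], max=6
Drop 4: J rot0 at col 2 lands with bottom-row=6; cleared 0 line(s) (total 0); column heights now [0 3 8 7 7], max=8
Drop 5: S rot3 at col 0 lands with bottom-row=3; cleared 0 line(s) (total 0); column heights now [6 5 8 7 7], max=8
Test piece I rot3 at col 3 (width 1): heights before test = [6 5 8 7 7]; fits = False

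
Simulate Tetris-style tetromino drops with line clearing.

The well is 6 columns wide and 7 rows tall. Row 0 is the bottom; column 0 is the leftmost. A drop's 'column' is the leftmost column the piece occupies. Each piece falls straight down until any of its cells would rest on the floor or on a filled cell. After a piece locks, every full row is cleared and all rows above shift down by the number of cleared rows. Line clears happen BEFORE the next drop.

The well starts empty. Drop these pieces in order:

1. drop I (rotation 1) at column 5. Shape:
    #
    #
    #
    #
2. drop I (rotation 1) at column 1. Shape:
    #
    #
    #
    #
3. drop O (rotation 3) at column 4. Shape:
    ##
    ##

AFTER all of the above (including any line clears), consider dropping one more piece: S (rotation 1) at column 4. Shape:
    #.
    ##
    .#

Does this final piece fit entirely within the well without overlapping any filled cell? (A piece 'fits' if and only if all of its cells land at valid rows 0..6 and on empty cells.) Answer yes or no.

Drop 1: I rot1 at col 5 lands with bottom-row=0; cleared 0 line(s) (total 0); column heights now [0 0 0 0 0 4], max=4
Drop 2: I rot1 at col 1 lands with bottom-row=0; cleared 0 line(s) (total 0); column heights now [0 4 0 0 0 4], max=4
Drop 3: O rot3 at col 4 lands with bottom-row=4; cleared 0 line(s) (total 0); column heights now [0 4 0 0 6 6], max=6
Test piece S rot1 at col 4 (width 2): heights before test = [0 4 0 0 6 6]; fits = False

Answer: no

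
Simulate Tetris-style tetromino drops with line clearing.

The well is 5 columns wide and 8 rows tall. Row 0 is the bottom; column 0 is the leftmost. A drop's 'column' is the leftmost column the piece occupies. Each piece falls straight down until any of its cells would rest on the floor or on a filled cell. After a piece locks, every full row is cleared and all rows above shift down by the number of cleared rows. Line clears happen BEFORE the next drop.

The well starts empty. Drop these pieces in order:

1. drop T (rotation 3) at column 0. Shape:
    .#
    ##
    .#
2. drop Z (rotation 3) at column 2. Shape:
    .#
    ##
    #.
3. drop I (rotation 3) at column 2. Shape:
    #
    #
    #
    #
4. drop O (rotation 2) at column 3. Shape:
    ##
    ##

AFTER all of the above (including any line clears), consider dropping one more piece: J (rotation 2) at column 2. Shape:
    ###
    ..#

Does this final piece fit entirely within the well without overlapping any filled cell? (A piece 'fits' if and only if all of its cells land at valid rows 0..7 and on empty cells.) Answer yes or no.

Answer: yes

Derivation:
Drop 1: T rot3 at col 0 lands with bottom-row=0; cleared 0 line(s) (total 0); column heights now [2 3 0 0 0], max=3
Drop 2: Z rot3 at col 2 lands with bottom-row=0; cleared 0 line(s) (total 0); column heights now [2 3 2 3 0], max=3
Drop 3: I rot3 at col 2 lands with bottom-row=2; cleared 0 line(s) (total 0); column heights now [2 3 6 3 0], max=6
Drop 4: O rot2 at col 3 lands with bottom-row=3; cleared 0 line(s) (total 0); column heights now [2 3 6 5 5], max=6
Test piece J rot2 at col 2 (width 3): heights before test = [2 3 6 5 5]; fits = True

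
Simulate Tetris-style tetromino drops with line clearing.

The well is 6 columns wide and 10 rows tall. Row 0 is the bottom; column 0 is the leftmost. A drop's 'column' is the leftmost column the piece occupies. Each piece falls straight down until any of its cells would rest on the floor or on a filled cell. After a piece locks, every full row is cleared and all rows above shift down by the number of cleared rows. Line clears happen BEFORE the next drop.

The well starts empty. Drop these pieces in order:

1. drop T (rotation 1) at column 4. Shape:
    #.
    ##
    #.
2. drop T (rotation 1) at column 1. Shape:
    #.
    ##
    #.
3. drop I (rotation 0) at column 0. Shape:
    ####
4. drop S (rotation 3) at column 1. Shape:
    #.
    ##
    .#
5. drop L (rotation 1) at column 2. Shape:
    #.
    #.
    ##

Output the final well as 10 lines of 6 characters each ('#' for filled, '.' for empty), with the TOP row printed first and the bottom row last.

Drop 1: T rot1 at col 4 lands with bottom-row=0; cleared 0 line(s) (total 0); column heights now [0 0 0 0 3 2], max=3
Drop 2: T rot1 at col 1 lands with bottom-row=0; cleared 0 line(s) (total 0); column heights now [0 3 2 0 3 2], max=3
Drop 3: I rot0 at col 0 lands with bottom-row=3; cleared 0 line(s) (total 0); column heights now [4 4 4 4 3 2], max=4
Drop 4: S rot3 at col 1 lands with bottom-row=4; cleared 0 line(s) (total 0); column heights now [4 7 6 4 3 2], max=7
Drop 5: L rot1 at col 2 lands with bottom-row=6; cleared 0 line(s) (total 0); column heights now [4 7 9 7 3 2], max=9

Answer: ......
..#...
..#...
.###..
.##...
..#...
####..
.#..#.
.##.##
.#..#.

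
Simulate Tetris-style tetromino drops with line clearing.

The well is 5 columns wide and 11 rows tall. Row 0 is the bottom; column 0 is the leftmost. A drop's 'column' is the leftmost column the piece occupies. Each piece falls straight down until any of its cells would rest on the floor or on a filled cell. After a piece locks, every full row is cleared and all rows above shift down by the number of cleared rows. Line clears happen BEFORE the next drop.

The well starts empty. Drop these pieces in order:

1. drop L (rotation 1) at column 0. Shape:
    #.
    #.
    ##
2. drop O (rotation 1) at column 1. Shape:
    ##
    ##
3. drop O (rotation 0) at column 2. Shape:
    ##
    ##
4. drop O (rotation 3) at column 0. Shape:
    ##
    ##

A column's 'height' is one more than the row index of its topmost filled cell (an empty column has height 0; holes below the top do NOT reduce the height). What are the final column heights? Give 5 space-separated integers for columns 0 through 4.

Answer: 5 5 5 5 0

Derivation:
Drop 1: L rot1 at col 0 lands with bottom-row=0; cleared 0 line(s) (total 0); column heights now [3 1 0 0 0], max=3
Drop 2: O rot1 at col 1 lands with bottom-row=1; cleared 0 line(s) (total 0); column heights now [3 3 3 0 0], max=3
Drop 3: O rot0 at col 2 lands with bottom-row=3; cleared 0 line(s) (total 0); column heights now [3 3 5 5 0], max=5
Drop 4: O rot3 at col 0 lands with bottom-row=3; cleared 0 line(s) (total 0); column heights now [5 5 5 5 0], max=5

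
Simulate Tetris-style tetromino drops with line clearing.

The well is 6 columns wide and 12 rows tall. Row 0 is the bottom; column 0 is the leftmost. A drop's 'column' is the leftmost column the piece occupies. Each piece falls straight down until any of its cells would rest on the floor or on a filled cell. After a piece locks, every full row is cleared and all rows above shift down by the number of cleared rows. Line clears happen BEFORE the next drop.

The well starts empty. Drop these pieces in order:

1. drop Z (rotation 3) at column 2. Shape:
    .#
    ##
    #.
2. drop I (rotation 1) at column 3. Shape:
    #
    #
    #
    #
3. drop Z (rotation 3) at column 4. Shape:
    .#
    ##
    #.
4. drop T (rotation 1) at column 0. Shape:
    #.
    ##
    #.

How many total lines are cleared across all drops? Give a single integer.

Answer: 1

Derivation:
Drop 1: Z rot3 at col 2 lands with bottom-row=0; cleared 0 line(s) (total 0); column heights now [0 0 2 3 0 0], max=3
Drop 2: I rot1 at col 3 lands with bottom-row=3; cleared 0 line(s) (total 0); column heights now [0 0 2 7 0 0], max=7
Drop 3: Z rot3 at col 4 lands with bottom-row=0; cleared 0 line(s) (total 0); column heights now [0 0 2 7 2 3], max=7
Drop 4: T rot1 at col 0 lands with bottom-row=0; cleared 1 line(s) (total 1); column heights now [2 0 1 6 1 2], max=6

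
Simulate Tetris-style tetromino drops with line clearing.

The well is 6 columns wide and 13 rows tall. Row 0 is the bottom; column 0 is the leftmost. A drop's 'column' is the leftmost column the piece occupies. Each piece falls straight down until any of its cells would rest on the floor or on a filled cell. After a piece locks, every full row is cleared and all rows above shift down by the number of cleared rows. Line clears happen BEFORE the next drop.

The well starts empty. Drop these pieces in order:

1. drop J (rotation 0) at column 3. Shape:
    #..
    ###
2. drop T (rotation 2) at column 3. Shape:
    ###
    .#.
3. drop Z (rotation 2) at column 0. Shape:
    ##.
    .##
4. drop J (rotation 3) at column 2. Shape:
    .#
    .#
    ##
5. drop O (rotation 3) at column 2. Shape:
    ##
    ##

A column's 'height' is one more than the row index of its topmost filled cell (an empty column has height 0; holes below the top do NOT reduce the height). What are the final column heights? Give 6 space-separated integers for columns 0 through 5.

Drop 1: J rot0 at col 3 lands with bottom-row=0; cleared 0 line(s) (total 0); column heights now [0 0 0 2 1 1], max=2
Drop 2: T rot2 at col 3 lands with bottom-row=1; cleared 0 line(s) (total 0); column heights now [0 0 0 3 3 3], max=3
Drop 3: Z rot2 at col 0 lands with bottom-row=0; cleared 0 line(s) (total 0); column heights now [2 2 1 3 3 3], max=3
Drop 4: J rot3 at col 2 lands with bottom-row=3; cleared 0 line(s) (total 0); column heights now [2 2 4 6 3 3], max=6
Drop 5: O rot3 at col 2 lands with bottom-row=6; cleared 0 line(s) (total 0); column heights now [2 2 8 8 3 3], max=8

Answer: 2 2 8 8 3 3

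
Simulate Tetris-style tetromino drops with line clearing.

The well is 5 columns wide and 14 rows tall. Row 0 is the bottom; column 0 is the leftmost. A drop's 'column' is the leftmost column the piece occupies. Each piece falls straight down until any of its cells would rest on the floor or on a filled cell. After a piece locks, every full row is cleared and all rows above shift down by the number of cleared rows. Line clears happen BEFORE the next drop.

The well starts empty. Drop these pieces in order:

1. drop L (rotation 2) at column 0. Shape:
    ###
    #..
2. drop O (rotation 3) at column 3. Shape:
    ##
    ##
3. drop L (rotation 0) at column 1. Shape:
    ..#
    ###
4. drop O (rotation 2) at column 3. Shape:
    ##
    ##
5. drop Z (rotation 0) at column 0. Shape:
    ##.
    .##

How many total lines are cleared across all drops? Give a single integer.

Drop 1: L rot2 at col 0 lands with bottom-row=0; cleared 0 line(s) (total 0); column heights now [2 2 2 0 0], max=2
Drop 2: O rot3 at col 3 lands with bottom-row=0; cleared 1 line(s) (total 1); column heights now [1 0 0 1 1], max=1
Drop 3: L rot0 at col 1 lands with bottom-row=1; cleared 0 line(s) (total 1); column heights now [1 2 2 3 1], max=3
Drop 4: O rot2 at col 3 lands with bottom-row=3; cleared 0 line(s) (total 1); column heights now [1 2 2 5 5], max=5
Drop 5: Z rot0 at col 0 lands with bottom-row=2; cleared 0 line(s) (total 1); column heights now [4 4 3 5 5], max=5

Answer: 1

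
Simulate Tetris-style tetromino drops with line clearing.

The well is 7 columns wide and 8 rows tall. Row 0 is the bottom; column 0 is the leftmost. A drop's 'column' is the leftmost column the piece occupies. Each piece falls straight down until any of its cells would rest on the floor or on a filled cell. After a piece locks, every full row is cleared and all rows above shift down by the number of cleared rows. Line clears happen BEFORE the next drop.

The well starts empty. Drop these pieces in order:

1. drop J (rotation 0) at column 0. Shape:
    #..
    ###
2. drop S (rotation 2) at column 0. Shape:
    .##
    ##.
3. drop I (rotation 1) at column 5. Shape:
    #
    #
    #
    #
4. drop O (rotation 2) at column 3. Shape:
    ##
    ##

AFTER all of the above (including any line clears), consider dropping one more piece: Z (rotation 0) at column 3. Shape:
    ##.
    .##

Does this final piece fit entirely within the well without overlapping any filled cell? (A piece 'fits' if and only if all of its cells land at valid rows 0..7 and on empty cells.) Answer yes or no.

Answer: yes

Derivation:
Drop 1: J rot0 at col 0 lands with bottom-row=0; cleared 0 line(s) (total 0); column heights now [2 1 1 0 0 0 0], max=2
Drop 2: S rot2 at col 0 lands with bottom-row=2; cleared 0 line(s) (total 0); column heights now [3 4 4 0 0 0 0], max=4
Drop 3: I rot1 at col 5 lands with bottom-row=0; cleared 0 line(s) (total 0); column heights now [3 4 4 0 0 4 0], max=4
Drop 4: O rot2 at col 3 lands with bottom-row=0; cleared 0 line(s) (total 0); column heights now [3 4 4 2 2 4 0], max=4
Test piece Z rot0 at col 3 (width 3): heights before test = [3 4 4 2 2 4 0]; fits = True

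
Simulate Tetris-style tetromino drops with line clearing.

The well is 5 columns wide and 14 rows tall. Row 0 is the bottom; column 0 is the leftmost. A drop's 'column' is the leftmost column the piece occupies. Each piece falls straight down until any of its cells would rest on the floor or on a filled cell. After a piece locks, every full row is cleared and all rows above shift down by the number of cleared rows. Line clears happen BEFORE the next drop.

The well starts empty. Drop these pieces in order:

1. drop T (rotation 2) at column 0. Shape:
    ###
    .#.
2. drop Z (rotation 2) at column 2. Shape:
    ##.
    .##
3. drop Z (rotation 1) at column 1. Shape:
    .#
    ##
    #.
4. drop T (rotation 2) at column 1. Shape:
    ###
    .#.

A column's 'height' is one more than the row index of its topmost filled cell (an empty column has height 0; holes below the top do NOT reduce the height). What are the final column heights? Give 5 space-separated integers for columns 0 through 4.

Answer: 0 6 6 6 0

Derivation:
Drop 1: T rot2 at col 0 lands with bottom-row=0; cleared 0 line(s) (total 0); column heights now [2 2 2 0 0], max=2
Drop 2: Z rot2 at col 2 lands with bottom-row=1; cleared 1 line(s) (total 1); column heights now [0 1 2 2 0], max=2
Drop 3: Z rot1 at col 1 lands with bottom-row=1; cleared 0 line(s) (total 1); column heights now [0 3 4 2 0], max=4
Drop 4: T rot2 at col 1 lands with bottom-row=4; cleared 0 line(s) (total 1); column heights now [0 6 6 6 0], max=6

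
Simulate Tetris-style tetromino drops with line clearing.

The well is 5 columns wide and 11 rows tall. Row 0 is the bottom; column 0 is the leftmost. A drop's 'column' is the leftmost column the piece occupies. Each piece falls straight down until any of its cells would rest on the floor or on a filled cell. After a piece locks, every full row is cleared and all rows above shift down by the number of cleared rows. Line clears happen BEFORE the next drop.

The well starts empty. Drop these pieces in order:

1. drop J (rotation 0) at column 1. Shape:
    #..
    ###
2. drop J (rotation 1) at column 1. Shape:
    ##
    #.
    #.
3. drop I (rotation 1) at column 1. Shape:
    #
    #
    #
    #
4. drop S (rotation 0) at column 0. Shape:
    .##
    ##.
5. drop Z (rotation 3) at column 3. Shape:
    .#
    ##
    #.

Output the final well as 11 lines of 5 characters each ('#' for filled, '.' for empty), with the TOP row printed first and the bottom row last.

Drop 1: J rot0 at col 1 lands with bottom-row=0; cleared 0 line(s) (total 0); column heights now [0 2 1 1 0], max=2
Drop 2: J rot1 at col 1 lands with bottom-row=2; cleared 0 line(s) (total 0); column heights now [0 5 5 1 0], max=5
Drop 3: I rot1 at col 1 lands with bottom-row=5; cleared 0 line(s) (total 0); column heights now [0 9 5 1 0], max=9
Drop 4: S rot0 at col 0 lands with bottom-row=9; cleared 0 line(s) (total 0); column heights now [10 11 11 1 0], max=11
Drop 5: Z rot3 at col 3 lands with bottom-row=1; cleared 0 line(s) (total 0); column heights now [10 11 11 3 4], max=11

Answer: .##..
##...
.#...
.#...
.#...
.#...
.##..
.#..#
.#.##
.#.#.
.###.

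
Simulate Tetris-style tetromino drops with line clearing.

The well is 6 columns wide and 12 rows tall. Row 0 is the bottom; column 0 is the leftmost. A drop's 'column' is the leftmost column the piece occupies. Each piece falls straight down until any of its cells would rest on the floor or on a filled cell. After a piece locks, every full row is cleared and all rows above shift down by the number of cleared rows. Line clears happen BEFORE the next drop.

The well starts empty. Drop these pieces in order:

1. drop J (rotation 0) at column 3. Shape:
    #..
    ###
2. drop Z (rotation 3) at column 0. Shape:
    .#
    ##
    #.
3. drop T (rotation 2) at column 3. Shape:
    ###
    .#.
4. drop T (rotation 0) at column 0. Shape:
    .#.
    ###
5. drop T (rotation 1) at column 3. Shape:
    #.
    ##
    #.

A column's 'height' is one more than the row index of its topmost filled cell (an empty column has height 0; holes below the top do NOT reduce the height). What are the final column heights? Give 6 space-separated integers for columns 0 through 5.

Drop 1: J rot0 at col 3 lands with bottom-row=0; cleared 0 line(s) (total 0); column heights now [0 0 0 2 1 1], max=2
Drop 2: Z rot3 at col 0 lands with bottom-row=0; cleared 0 line(s) (total 0); column heights now [2 3 0 2 1 1], max=3
Drop 3: T rot2 at col 3 lands with bottom-row=1; cleared 0 line(s) (total 0); column heights now [2 3 0 3 3 3], max=3
Drop 4: T rot0 at col 0 lands with bottom-row=3; cleared 0 line(s) (total 0); column heights now [4 5 4 3 3 3], max=5
Drop 5: T rot1 at col 3 lands with bottom-row=3; cleared 0 line(s) (total 0); column heights now [4 5 4 6 5 3], max=6

Answer: 4 5 4 6 5 3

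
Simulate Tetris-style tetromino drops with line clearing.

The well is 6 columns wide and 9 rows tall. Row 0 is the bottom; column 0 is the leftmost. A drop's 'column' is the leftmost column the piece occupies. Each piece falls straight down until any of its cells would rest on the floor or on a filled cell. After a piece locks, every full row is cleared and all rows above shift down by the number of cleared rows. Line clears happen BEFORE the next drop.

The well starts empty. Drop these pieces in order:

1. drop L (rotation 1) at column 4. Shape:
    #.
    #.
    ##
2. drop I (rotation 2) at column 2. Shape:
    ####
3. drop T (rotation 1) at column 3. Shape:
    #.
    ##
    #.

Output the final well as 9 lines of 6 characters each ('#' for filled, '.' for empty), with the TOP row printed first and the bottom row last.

Drop 1: L rot1 at col 4 lands with bottom-row=0; cleared 0 line(s) (total 0); column heights now [0 0 0 0 3 1], max=3
Drop 2: I rot2 at col 2 lands with bottom-row=3; cleared 0 line(s) (total 0); column heights now [0 0 4 4 4 4], max=4
Drop 3: T rot1 at col 3 lands with bottom-row=4; cleared 0 line(s) (total 0); column heights now [0 0 4 7 6 4], max=7

Answer: ......
......
...#..
...##.
...#..
..####
....#.
....#.
....##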